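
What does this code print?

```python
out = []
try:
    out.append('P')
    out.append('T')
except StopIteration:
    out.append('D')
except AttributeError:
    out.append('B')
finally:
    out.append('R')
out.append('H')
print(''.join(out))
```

Execution trace: 'P' (try body) → 'T' (try body, no exception) → 'R' (finally) → 'H' (after the try/except). Output: PTRH

Answer: PTRH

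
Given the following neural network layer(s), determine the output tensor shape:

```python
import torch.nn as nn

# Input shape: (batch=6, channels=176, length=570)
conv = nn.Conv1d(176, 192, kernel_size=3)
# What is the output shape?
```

Input: (6, 176, 570) -> Output: (6, 192, 568)

Answer: (6, 192, 568)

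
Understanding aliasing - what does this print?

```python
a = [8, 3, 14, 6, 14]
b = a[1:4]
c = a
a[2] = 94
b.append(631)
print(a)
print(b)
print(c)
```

Key concept: slice vs alias.
Step by step:
`a = [8, 3, 14, 6, 14]` → a = [8, 3, 14, 6, 14]
`b = a[1:4]` → b = [3, 14, 6]
`c = a` → c = [8, 3, 14, 6, 14] (same object as a)
`a[2] = 94` → a = [8, 3, 94, 6, 14] (same object as c); c = [8, 3, 94, 6, 14] (same object as a)
`b.append(631)` → b = [3, 14, 6, 631]
`print(a)` → prints [8, 3, 94, 6, 14]
`print(b)` → prints [3, 14, 6, 631]
`print(c)` → prints [8, 3, 94, 6, 14]

Answer:
[8, 3, 94, 6, 14]
[3, 14, 6, 631]
[8, 3, 94, 6, 14]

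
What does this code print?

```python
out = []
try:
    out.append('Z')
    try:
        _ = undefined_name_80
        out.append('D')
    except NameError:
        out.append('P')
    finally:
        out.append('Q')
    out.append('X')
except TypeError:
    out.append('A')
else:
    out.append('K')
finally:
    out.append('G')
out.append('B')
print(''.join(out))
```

Execution trace: 'Z' (try body) → 'P' (inner except NameError) → 'Q' (inner finally) → 'X' (try body, no exception) → 'K' (else) → 'G' (finally) → 'B' (after the try/except). Output: ZPQXKGB

Answer: ZPQXKGB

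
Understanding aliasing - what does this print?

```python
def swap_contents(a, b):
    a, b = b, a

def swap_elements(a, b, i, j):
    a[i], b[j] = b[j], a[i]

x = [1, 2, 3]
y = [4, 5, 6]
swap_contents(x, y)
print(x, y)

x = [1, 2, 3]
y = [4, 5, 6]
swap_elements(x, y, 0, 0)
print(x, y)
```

Key concept: parameter rebinding vs mutation.
Step by step:
`x = [1, 2, 3]` → x = [1, 2, 3]
`y = [4, 5, 6]` → y = [4, 5, 6]
`swap_contents(x, y)` → no visible change to tracked variables
`print(x, y)` → prints [1, 2, 3] [4, 5, 6]
`x = [1, 2, 3]` → x = [1, 2, 3]
`y = [4, 5, 6]` → y = [4, 5, 6]
`swap_elements(x, y, 0, 0)` → x = [4, 2, 3]; y = [1, 5, 6]
`print(x, y)` → prints [4, 2, 3] [1, 5, 6]

Answer:
[1, 2, 3] [4, 5, 6]
[4, 2, 3] [1, 5, 6]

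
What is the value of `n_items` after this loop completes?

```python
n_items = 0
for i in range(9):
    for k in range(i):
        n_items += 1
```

Triangle number: 0+1+2+...+8
`n_items` takes the values: 0 → 1 → 2 → 3 → 4 → 5 → 6 → 7 → 8 → 9 → 10 → 11 → 12 → 13 → 14 → 15 → 16 → 17 → 18 → 19 → 20 → 21 → 22 → 23 → 24 → 25 → 26 → 27 → 28 → 29 → 30 → 31 → 32 → 33 → 34 → 35 → 36

Answer: 36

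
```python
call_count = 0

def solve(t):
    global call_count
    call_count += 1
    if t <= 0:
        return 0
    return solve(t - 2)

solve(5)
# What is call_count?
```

Linear recursion stepping by 2: 4 calls from t=5 down to ≤0.

Answer: 4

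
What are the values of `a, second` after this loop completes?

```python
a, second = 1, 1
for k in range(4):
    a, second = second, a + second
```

Fibonacci: after 4 iterations
`a, second` takes the values: (1, 1) → (1, 2) → (2, 3) → (3, 5) → (5, 8)

Answer: 5, 8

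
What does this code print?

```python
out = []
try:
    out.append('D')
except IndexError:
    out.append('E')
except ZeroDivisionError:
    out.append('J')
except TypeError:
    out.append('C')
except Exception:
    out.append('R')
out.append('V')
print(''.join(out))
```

Execution trace: 'D' (try body, no exception) → 'V' (after the try/except). Output: DV

Answer: DV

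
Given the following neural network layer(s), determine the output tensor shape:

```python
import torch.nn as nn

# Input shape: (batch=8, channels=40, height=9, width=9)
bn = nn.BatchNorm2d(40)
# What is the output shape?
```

Input: (8, 40, 9, 9) -> Output: (8, 40, 9, 9)

Answer: (8, 40, 9, 9)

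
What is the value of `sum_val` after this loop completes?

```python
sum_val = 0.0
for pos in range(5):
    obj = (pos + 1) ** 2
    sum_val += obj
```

Sum of squared losses 1² + 2² + ... + 5²
`sum_val` takes the values: 0.0 → 1.0 → 5.0 → 14.0 → 30.0 → 55.0

Answer: 55.0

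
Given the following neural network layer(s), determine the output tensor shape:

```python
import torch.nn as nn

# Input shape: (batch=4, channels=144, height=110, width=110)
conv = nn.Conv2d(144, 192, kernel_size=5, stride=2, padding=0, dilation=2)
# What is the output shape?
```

Input: (4, 144, 110, 110) -> Output: (4, 192, 51, 51)

Answer: (4, 192, 51, 51)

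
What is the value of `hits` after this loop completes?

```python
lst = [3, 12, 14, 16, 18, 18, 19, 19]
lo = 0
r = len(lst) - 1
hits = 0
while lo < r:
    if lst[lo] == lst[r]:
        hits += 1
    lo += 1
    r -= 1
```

Count matching pairs from ends
`hits` takes the values: 0

Answer: 0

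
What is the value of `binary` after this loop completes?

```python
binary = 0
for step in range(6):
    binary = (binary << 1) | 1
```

Build 6 consecutive 1-bits: 0b111111
`binary` takes the values: 0 → 1 → 3 → 7 → 15 → 31 → 63

Answer: 63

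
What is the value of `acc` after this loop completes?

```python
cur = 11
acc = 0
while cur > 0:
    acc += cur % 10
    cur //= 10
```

Sum digits of 11
`acc` takes the values: 0 → 1 → 2

Answer: 2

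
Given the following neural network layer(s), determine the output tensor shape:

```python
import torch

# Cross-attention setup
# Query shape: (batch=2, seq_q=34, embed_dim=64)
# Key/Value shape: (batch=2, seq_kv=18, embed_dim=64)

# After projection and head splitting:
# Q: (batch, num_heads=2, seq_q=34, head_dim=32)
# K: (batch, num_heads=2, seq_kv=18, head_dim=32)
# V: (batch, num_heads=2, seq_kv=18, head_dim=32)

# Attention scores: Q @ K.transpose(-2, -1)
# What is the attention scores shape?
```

Input: (2, 34, 64) -> Output: (2, 2, 34, 18)

Answer: (2, 2, 34, 18)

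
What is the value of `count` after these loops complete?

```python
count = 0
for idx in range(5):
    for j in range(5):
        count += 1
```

5 * 5 = 25
`count` takes the values: 0 → 1 → 2 → 3 → 4 → 5 → 6 → 7 → 8 → 9 → 10 → 11 → 12 → 13 → 14 → 15 → 16 → 17 → 18 → 19 → 20 → 21 → 22 → 23 → 24 → 25

Answer: 25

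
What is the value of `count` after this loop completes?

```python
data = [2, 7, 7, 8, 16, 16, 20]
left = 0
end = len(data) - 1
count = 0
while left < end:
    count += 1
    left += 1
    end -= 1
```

Iterations until pointers meet (list length 7)
`count` takes the values: 0 → 1 → 2 → 3

Answer: 3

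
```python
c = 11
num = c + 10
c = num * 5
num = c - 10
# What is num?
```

Trace:
`c = 11` → c = 11
`num = c + 10` → num = 21
`c = num * 5` → c = 105
`num = c - 10` → num = 95
So num = 95

Answer: 95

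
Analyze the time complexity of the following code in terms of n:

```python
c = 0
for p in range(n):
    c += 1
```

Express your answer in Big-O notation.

Each loop level contributes: n. Multiplying the contributions gives O(n).

Answer: O(n)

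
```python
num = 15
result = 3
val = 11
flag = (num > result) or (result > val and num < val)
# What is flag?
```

Trace:
`num = 15` → num = 15
`result = 3` → result = 3
`val = 11` → val = 11
`flag = (num > result) or (result > val and num < val)` → flag = True
So flag = True

Answer: True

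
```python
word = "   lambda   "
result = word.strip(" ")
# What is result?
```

Trace:
`word = "   lambda   "` → word = '   lambda   '
`result = word.strip(" ")` → result = 'lambda'
So result = 'lambda'

Answer: 'lambda'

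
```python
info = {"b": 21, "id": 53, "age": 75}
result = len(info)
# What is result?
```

Trace:
`info = {"b": 21, "id": 53, "age": 75}` → info = {'b': 21, 'id': 53, 'age': 75}
`result = len(info)` → result = 3
So result = 3

Answer: 3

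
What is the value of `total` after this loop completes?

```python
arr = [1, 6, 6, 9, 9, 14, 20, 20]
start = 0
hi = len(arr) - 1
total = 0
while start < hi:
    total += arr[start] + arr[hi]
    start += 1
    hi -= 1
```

Sum of pairs from ends
`total` takes the values: 0 → 21 → 47 → 67 → 85

Answer: 85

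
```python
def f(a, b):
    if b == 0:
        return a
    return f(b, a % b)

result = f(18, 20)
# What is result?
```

f(18, 20) -> f(20, 18) -> f(18, 2) -> f(2, 0) -> 2

Answer: 2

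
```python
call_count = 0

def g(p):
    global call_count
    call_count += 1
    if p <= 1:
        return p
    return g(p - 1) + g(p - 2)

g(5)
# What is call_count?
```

Calls(p) = 1 + Calls(p-1) + Calls(p-2); Calls(0)=Calls(1)=1. For p=5 this gives 15.

Answer: 15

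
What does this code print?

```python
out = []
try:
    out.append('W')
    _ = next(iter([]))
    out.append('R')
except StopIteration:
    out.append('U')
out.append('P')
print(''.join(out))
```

Execution trace: 'W' (try body) → 'U' (except StopIteration) → 'P' (after the try/except). Output: WUP

Answer: WUP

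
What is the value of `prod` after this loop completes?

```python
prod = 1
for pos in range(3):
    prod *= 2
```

2^3 = 8
`prod` takes the values: 1 → 2 → 4 → 8

Answer: 8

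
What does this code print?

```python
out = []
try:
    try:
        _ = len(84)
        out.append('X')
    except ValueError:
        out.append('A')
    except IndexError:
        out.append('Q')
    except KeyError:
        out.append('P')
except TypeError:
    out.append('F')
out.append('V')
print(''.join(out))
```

Execution trace: 'F' (outer except TypeError) → 'V' (after the try/except). Output: FV

Answer: FV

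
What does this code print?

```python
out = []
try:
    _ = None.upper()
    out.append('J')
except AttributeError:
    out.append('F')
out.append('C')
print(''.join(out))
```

Execution trace: 'F' (except AttributeError) → 'C' (after the try/except). Output: FC

Answer: FC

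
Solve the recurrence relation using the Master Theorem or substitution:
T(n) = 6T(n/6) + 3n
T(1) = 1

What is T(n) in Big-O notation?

By Master Theorem: a=6, b=6, f(n)=3n. Since log_6(6) = 1 and f(n) = Θ(n^1), Case 2 applies. T(n) = O(n log n).

Answer: O(n log n)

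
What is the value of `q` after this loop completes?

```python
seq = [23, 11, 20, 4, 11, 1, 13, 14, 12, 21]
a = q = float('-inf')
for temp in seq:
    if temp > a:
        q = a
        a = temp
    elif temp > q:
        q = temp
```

Second largest (with repeats) in [23, 11, 20, 4, 11, 1, 13, 14, 12, 21]
`q` takes the values: -inf → 11 → 20 → 21

Answer: 21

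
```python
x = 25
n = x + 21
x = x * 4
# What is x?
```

Trace:
`x = 25` → x = 25
`n = x + 21` → n = 46
`x = x * 4` → x = 100
So x = 100

Answer: 100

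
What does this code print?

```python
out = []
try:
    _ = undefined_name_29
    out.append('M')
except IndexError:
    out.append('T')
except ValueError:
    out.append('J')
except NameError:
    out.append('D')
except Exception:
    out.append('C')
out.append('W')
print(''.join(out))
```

Execution trace: 'D' (except NameError) → 'W' (after the try/except). Output: DW

Answer: DW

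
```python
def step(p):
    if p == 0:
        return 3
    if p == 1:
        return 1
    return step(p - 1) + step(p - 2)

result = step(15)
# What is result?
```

Build up from base cases: step(0)=3, step(1)=1, step(2)=4, step(3)=5, step(4)=9, step(5)=14, step(6)=23, ..., step(15)=1741

Answer: 1741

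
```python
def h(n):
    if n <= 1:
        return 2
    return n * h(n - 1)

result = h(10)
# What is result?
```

h(10) = 10 * 9 * 8 * 7 * 6 * 5 * 4 * 3 * 2 * 2 = 7257600

Answer: 7257600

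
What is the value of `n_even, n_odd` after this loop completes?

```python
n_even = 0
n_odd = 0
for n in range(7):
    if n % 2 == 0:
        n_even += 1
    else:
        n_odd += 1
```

Count evens and odds in range(7)
`n_even, n_odd` takes the values: (0, 0) → (1, 0) → (1, 1) → (2, 1) → (2, 2) → (3, 2) → (3, 3) → (4, 3)

Answer: 4, 3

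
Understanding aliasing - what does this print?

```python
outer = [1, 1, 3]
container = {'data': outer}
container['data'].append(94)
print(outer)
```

Key concept: dict holds reference to list.
Step by step:
`outer = [1, 1, 3]` → outer = [1, 1, 3]
`container = {'data': outer}` → container = {'data': [1, 1, 3]}
`container['data'].append(94)` → outer = [1, 1, 3, 94]; container = {'data': [1, 1, 3, 94]}
`print(outer)` → prints [1, 1, 3, 94]

Answer: [1, 1, 3, 94]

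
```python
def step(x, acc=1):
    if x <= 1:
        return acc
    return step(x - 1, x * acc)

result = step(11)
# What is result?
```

Accumulator trace (n, acc): (11, 1) -> (10, 11) -> (9, 110) -> (8, 990) -> (7, 7920) -> (6, 55440) -> (5, 332640) -> (4, 1663200) -> (3, 6652800) -> (2, 19958400) -> (1, 39916800) -> return 39916800

Answer: 39916800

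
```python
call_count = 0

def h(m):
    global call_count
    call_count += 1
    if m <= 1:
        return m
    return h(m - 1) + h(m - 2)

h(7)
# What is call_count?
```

Calls(m) = 1 + Calls(m-1) + Calls(m-2); Calls(0)=Calls(1)=1. For m=7 this gives 41.

Answer: 41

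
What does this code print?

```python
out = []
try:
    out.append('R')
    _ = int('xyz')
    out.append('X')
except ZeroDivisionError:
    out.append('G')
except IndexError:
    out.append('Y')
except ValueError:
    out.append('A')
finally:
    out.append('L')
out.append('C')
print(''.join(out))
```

Execution trace: 'R' (try body) → 'A' (except ValueError) → 'L' (finally) → 'C' (after the try/except). Output: RALC

Answer: RALC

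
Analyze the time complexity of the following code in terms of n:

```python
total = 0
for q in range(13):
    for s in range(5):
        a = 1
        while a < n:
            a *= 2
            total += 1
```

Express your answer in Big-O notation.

Each loop level contributes: 1 × 1 × log n. Multiplying the contributions gives O(log n).

Answer: O(log n)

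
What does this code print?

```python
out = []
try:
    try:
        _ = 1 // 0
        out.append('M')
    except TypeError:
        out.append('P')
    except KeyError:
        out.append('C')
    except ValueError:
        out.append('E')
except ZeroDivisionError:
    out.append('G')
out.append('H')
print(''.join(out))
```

Execution trace: 'G' (outer except ZeroDivisionError) → 'H' (after the try/except). Output: GH

Answer: GH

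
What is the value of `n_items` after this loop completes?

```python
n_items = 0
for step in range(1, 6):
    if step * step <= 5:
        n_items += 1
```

Count numbers where step² ≤ 5
`n_items` takes the values: 0 → 1 → 2

Answer: 2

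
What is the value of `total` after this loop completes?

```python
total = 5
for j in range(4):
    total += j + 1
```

Start at 5, add 1 to 4 = 15
`total` takes the values: 5 → 6 → 8 → 11 → 15

Answer: 15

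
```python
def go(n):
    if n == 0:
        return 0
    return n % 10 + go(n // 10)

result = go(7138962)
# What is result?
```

Sum of digits of 7138962: 2 + 6 + 9 + 8 + 3 + 1 + 7 = 36

Answer: 36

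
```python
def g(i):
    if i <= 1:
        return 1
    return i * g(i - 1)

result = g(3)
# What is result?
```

g(3) = 3 * 2 * 1 = 6

Answer: 6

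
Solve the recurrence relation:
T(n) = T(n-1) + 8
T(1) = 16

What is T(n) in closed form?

Unrolling: T(n) = T(1) + 8·(n-1) = 16 + 8(n-1) = 8n + 8.

Answer: T(n) = 8n + 8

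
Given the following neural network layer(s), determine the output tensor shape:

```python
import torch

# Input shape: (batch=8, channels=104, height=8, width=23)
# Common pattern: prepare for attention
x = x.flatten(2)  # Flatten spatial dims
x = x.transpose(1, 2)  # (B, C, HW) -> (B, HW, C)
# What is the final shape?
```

Input: (8, 104, 8, 23) -> after flatten(2): (8, 104, 184) -> Output: (8, 184, 104)

Answer: (8, 184, 104)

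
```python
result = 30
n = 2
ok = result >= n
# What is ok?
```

Trace:
`result = 30` → result = 30
`n = 2` → n = 2
`ok = result >= n` → ok = True
So ok = True

Answer: True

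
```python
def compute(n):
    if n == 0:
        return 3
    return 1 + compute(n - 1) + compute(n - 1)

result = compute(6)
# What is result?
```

compute(n) = 1 + 2·compute(n-1), compute(0)=3. Closed form: (3+1)·2^6 - 1 = 255.

Answer: 255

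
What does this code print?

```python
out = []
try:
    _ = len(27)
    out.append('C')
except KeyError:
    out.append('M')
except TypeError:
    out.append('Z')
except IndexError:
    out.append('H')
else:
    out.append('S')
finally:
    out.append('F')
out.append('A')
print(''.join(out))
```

Execution trace: 'Z' (except TypeError) → 'F' (finally) → 'A' (after the try/except). Output: ZFA

Answer: ZFA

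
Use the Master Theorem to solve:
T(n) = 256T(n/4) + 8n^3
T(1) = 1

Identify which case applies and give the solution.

a=256, b=4, f(n)=8n^3. log_4(256) = 4. Since c=3 < 4, Case 1 applies: T(n) = Θ(n^log_b(a)) = O(n^4).

Answer: O(n^4) - Case 1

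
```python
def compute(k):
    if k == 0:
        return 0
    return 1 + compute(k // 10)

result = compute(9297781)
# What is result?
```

Count of digits of 9297781: 7

Answer: 7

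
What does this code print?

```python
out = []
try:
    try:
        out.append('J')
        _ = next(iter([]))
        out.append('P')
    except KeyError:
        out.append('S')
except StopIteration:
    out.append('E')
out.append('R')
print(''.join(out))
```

Execution trace: 'J' (try body) → 'E' (outer except StopIteration) → 'R' (after the try/except). Output: JER

Answer: JER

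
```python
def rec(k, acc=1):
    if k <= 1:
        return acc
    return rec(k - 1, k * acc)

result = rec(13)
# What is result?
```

Accumulator trace (n, acc): (13, 1) -> (12, 13) -> (11, 156) -> (10, 1716) -> (9, 17160) -> (8, 154440) -> (7, 1235520) -> (6, 8648640) -> (5, 51891840) -> (4, 259459200) -> (3, 1037836800) -> (2, 3113510400) -> (1, 6227020800) -> return 6227020800

Answer: 6227020800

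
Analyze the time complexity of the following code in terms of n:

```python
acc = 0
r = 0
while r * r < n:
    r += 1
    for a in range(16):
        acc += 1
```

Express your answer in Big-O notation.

Each loop level contributes: √n × 1. Multiplying the contributions gives O(√n).

Answer: O(√n)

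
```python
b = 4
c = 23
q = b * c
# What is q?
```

Trace:
`b = 4` → b = 4
`c = 23` → c = 23
`q = b * c` → q = 92
So q = 92

Answer: 92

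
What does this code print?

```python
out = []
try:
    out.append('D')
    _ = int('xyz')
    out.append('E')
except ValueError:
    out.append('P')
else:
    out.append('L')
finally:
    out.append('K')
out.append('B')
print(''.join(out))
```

Execution trace: 'D' (try body) → 'P' (except ValueError) → 'K' (finally) → 'B' (after the try/except). Output: DPKB

Answer: DPKB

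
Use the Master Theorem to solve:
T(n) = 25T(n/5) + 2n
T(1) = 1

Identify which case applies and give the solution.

a=25, b=5, f(n)=2n. log_5(25) = 2. Since c=1 < 2, Case 1 applies: T(n) = Θ(n^log_b(a)) = O(n^2).

Answer: O(n^2) - Case 1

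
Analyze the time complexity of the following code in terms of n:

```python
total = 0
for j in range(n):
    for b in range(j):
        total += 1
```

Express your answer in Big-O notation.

Each loop level contributes: n × n. Multiplying the contributions gives O(n^2).

Answer: O(n^2)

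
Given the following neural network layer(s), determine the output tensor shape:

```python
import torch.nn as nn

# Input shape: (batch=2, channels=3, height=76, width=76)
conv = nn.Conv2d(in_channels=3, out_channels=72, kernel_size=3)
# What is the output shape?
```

Input: (2, 3, 76, 76) -> Output: (2, 72, 74, 74)

Answer: (2, 72, 74, 74)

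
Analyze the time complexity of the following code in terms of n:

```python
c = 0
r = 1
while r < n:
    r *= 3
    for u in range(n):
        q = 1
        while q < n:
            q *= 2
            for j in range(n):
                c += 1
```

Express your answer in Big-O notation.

Each loop level contributes: log n × n × log n × n. Multiplying the contributions gives O(n^2 log² n).

Answer: O(n^2 log² n)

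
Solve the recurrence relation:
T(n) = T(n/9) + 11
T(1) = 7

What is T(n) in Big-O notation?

Each step divides n by 9 and adds 11. After log_9(n) steps we reach T(1)=7. So T(n) = 11·log_9(n) + 7 = O(log n).

Answer: O(log n)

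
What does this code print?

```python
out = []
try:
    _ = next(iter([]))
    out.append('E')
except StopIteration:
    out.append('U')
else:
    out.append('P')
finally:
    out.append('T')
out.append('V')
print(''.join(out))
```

Execution trace: 'U' (except StopIteration) → 'T' (finally) → 'V' (after the try/except). Output: UTV

Answer: UTV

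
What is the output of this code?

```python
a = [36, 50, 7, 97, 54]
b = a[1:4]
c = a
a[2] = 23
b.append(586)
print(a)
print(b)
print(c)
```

Key concept: slice vs alias.
Step by step:
`a = [36, 50, 7, 97, 54]` → a = [36, 50, 7, 97, 54]
`b = a[1:4]` → b = [50, 7, 97]
`c = a` → c = [36, 50, 7, 97, 54] (same object as a)
`a[2] = 23` → a = [36, 50, 23, 97, 54] (same object as c); c = [36, 50, 23, 97, 54] (same object as a)
`b.append(586)` → b = [50, 7, 97, 586]
`print(a)` → prints [36, 50, 23, 97, 54]
`print(b)` → prints [50, 7, 97, 586]
`print(c)` → prints [36, 50, 23, 97, 54]

Answer:
[36, 50, 23, 97, 54]
[50, 7, 97, 586]
[36, 50, 23, 97, 54]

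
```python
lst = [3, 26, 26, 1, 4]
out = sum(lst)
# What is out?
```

Trace:
`lst = [3, 26, 26, 1, 4]` → lst = [3, 26, 26, 1, 4]
`out = sum(lst)` → out = 60
So out = 60

Answer: 60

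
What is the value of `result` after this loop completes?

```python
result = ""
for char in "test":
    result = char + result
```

Reverse 'test'
`result` takes the values: "" → "t" → "et" → "set" → "tset"

Answer: "tset"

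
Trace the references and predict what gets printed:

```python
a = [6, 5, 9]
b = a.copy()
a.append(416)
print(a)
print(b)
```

Key concept: list.copy() creates independent copy.
Step by step:
`a = [6, 5, 9]` → a = [6, 5, 9]
`b = a.copy()` → b = [6, 5, 9]
`a.append(416)` → a = [6, 5, 9, 416]
`print(a)` → prints [6, 5, 9, 416]
`print(b)` → prints [6, 5, 9]

Answer:
[6, 5, 9, 416]
[6, 5, 9]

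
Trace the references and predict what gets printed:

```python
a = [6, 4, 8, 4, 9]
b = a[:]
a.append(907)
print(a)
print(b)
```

Key concept: slice [:] creates copy.
Step by step:
`a = [6, 4, 8, 4, 9]` → a = [6, 4, 8, 4, 9]
`b = a[:]` → b = [6, 4, 8, 4, 9]
`a.append(907)` → a = [6, 4, 8, 4, 9, 907]
`print(a)` → prints [6, 4, 8, 4, 9, 907]
`print(b)` → prints [6, 4, 8, 4, 9]

Answer:
[6, 4, 8, 4, 9, 907]
[6, 4, 8, 4, 9]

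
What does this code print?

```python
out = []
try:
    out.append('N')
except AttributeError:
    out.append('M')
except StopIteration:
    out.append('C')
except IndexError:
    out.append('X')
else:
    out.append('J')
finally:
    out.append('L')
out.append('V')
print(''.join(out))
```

Execution trace: 'N' (try body, no exception) → 'J' (else) → 'L' (finally) → 'V' (after the try/except). Output: NJLV

Answer: NJLV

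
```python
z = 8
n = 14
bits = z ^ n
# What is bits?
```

Trace:
`z = 8` → z = 8
`n = 14` → n = 14
`bits = z ^ n` → bits = 6
So bits = 6

Answer: 6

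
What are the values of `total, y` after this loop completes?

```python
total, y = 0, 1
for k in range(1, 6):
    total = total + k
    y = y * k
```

Sum and factorial of 1 to 5
`total, y` takes the values: (0, 1) → (1, 1) → (3, 1) → (3, 2) → (6, 2) → (6, 6) → (10, 6) → (10, 24) → (15, 24) → (15, 120)

Answer: 15, 120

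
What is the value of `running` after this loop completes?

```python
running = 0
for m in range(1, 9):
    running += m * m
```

Sum of squares 1² to 8² = 204
`running` takes the values: 0 → 1 → 5 → 14 → 30 → 55 → 91 → 140 → 204

Answer: 204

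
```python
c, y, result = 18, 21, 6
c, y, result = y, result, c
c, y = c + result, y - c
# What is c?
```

Trace:
`c, y, result = 18, 21, 6` → c = 18; y = 21; result = 6
`c, y, result = y, result, c` → c = 21; y = 6; result = 18
`c, y = c + result, y - c` → c = 39; y = -15
So c = 39

Answer: 39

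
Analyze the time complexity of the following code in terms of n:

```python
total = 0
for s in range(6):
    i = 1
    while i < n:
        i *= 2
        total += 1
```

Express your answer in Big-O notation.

Each loop level contributes: 1 × log n. Multiplying the contributions gives O(log n).

Answer: O(log n)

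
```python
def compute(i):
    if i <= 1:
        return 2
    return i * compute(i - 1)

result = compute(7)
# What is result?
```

compute(7) = 7 * 6 * 5 * 4 * 3 * 2 * 2 = 10080

Answer: 10080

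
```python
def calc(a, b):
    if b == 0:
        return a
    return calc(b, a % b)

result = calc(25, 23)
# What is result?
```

calc(25, 23) -> calc(23, 2) -> calc(2, 1) -> calc(1, 0) -> 1

Answer: 1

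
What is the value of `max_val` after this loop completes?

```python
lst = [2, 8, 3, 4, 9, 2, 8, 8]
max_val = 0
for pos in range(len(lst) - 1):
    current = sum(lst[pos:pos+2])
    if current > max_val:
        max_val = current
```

Max sum of 2-element window in [2, 8, 3, 4, 9, 2, 8, 8]
`max_val` takes the values: 0 → 10 → 11 → 13 → 16

Answer: 16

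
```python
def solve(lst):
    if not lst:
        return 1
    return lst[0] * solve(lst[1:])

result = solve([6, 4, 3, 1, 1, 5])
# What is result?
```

Product over [6, 4, 3, 1, 1, 5] = 6 * 4 * 3 * 1 * 1 * 5 = 360

Answer: 360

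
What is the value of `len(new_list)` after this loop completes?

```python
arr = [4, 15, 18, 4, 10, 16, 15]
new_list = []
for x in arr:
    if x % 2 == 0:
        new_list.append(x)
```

Count even numbers in [4, 15, 18, 4, 10, 16, 15]
`new_list` takes the values: [] → [4] → [4, 18] → [4, 18, 4] → [4, 18, 4, 10] → [4, 18, 4, 10, 16]
So `len(new_list)` = 5

Answer: 5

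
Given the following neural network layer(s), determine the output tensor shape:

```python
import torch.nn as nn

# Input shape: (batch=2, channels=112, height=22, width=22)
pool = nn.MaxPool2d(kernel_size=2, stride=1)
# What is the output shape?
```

Input: (2, 112, 22, 22) -> Output: (2, 112, 21, 21)

Answer: (2, 112, 21, 21)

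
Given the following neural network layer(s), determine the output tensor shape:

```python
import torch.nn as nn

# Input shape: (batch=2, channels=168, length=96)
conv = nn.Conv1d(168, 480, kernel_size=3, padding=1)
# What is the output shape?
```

Input: (2, 168, 96) -> Output: (2, 480, 96)

Answer: (2, 480, 96)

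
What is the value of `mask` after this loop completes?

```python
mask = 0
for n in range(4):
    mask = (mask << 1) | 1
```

Build 4 consecutive 1-bits: 0b1111
`mask` takes the values: 0 → 1 → 3 → 7 → 15

Answer: 15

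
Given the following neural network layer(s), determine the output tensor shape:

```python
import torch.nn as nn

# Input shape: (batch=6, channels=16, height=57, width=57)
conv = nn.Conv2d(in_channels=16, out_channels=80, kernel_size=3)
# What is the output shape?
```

Input: (6, 16, 57, 57) -> Output: (6, 80, 55, 55)

Answer: (6, 80, 55, 55)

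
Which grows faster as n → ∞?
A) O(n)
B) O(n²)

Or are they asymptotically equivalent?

O(n) vs O(n²): Higher order terms dominate.

Answer: B) O(n²) grows faster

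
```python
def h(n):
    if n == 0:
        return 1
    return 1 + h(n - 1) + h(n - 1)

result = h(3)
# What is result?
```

h(n) = 1 + 2·h(n-1), h(0)=1. Closed form: (1+1)·2^3 - 1 = 15.

Answer: 15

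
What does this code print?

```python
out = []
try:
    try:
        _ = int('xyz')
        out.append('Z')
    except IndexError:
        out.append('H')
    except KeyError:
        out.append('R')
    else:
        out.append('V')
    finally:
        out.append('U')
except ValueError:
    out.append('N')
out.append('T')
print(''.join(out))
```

Execution trace: 'U' (finally) → 'N' (outer except ValueError) → 'T' (after the try/except). Output: UNT

Answer: UNT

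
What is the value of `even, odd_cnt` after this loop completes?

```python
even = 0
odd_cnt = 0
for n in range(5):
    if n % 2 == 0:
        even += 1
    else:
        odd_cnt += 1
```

Count evens and odds in range(5)
`even, odd_cnt` takes the values: (0, 0) → (1, 0) → (1, 1) → (2, 1) → (2, 2) → (3, 2)

Answer: 3, 2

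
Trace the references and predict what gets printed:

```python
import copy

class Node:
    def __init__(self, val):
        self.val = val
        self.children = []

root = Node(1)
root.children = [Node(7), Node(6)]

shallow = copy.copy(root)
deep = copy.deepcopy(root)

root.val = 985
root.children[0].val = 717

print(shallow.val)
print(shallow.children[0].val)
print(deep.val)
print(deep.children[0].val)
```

Key concept: deep copy with custom objects.
Step by step:
`root = Node(1)` → root = Node(val=1, children=[])
`root.children = [Node(7), Node(6)]` → root = Node(val=1, children=[Node(val=7, children=[]), Node(val=6, children=[])])
`shallow = copy.copy(root)` → shallow = Node(val=1, children=[Node(val=7, children=[]), Node(val=6, children=[])])
`deep = copy.deepcopy(root)` → deep = Node(val=1, children=[Node(val=7, children=[]), Node(val=6, children=[])])
`root.val = 985` → root = Node(val=985, children=[Node(val=7, children=[]), Node(val=6, children=[])])
`root.children[0].val = 717` → root = Node(val=985, children=[Node(val=717, children=[]), Node(val=6, children=[])]); shallow = Node(val=1, children=[Node(val=717, children=[]), Node(val=6, children=[])])
`print(shallow.val)` → prints 1
`print(shallow.children[0].val)` → prints 717
`print(deep.val)` → prints 1
`print(deep.children[0].val)` → prints 7

Answer:
1
717
1
7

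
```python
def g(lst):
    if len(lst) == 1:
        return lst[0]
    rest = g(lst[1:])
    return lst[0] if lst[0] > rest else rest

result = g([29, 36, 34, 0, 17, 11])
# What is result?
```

Recursive max over [29, 36, 34, 0, 17, 11] = 36

Answer: 36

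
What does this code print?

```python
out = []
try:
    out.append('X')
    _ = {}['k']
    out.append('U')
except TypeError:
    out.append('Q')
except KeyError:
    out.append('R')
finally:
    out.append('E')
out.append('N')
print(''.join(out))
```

Execution trace: 'X' (try body) → 'R' (except KeyError) → 'E' (finally) → 'N' (after the try/except). Output: XREN

Answer: XREN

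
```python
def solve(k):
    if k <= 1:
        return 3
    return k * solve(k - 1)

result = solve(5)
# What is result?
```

solve(5) = 5 * 4 * 3 * 2 * 3 = 360

Answer: 360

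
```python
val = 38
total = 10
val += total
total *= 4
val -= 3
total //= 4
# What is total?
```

Trace:
`val = 38` → val = 38
`total = 10` → total = 10
`val += total` → val = 48
`total *= 4` → total = 40
`val -= 3` → val = 45
`total //= 4` → total = 10
So total = 10

Answer: 10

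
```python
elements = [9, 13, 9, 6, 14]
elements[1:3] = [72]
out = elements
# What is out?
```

Trace:
`elements = [9, 13, 9, 6, 14]` → elements = [9, 13, 9, 6, 14]
`elements[1:3] = [72]` → elements = [9, 72, 6, 14]
`out = elements` → out = [9, 72, 6, 14]
So out = [9, 72, 6, 14]

Answer: [9, 72, 6, 14]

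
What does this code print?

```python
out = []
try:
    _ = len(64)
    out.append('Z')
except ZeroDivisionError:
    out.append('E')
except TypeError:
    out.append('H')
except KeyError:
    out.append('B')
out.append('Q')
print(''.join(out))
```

Execution trace: 'H' (except TypeError) → 'Q' (after the try/except). Output: HQ

Answer: HQ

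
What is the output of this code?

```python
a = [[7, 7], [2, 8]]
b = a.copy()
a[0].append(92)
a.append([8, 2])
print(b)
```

Key concept: shallow copy with nested lists.
Step by step:
`a = [[7, 7], [2, 8]]` → a = [[7, 7], [2, 8]]
`b = a.copy()` → b = [[7, 7], [2, 8]]
`a[0].append(92)` → a = [[7, 7, 92], [2, 8]]; b = [[7, 7, 92], [2, 8]]
`a.append([8, 2])` → a = [[7, 7, 92], [2, 8], [8, 2]]
`print(b)` → prints [[7, 7, 92], [2, 8]]

Answer: [[7, 7, 92], [2, 8]]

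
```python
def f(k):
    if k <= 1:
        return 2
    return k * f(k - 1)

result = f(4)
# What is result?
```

f(4) = 4 * 3 * 2 * 2 = 48

Answer: 48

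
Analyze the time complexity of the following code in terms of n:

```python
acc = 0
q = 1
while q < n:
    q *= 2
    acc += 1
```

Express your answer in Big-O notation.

Each loop level contributes: log n. Multiplying the contributions gives O(log n).

Answer: O(log n)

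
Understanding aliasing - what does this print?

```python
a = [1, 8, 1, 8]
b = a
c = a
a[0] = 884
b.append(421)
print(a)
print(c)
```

Key concept: multiple aliases.
Step by step:
`a = [1, 8, 1, 8]` → a = [1, 8, 1, 8]
`b = a` → b = [1, 8, 1, 8] (same object as a)
`c = a` → c = [1, 8, 1, 8] (same object as a, b)
`a[0] = 884` → a = [884, 8, 1, 8] (same object as b, c); b = [884, 8, 1, 8] (same object as a, c); c = [884, 8, 1, 8] (same object as a, b)
`b.append(421)` → a = [884, 8, 1, 8, 421] (same object as b, c); b = [884, 8, 1, 8, 421] (same object as a, c); c = [884, 8, 1, 8, 421] (same object as a, b)
`print(a)` → prints [884, 8, 1, 8, 421]
`print(c)` → prints [884, 8, 1, 8, 421]

Answer:
[884, 8, 1, 8, 421]
[884, 8, 1, 8, 421]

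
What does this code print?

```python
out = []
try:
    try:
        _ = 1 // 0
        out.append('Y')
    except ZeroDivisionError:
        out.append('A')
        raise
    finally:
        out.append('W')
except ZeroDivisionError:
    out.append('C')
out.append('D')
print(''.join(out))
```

Execution trace: 'A' (inner except ZeroDivisionError) → 'W' (inner finally) → 'C' (outer except ZeroDivisionError) → 'D' (after the try/except). Output: AWCD

Answer: AWCD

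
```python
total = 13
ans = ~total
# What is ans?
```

Trace:
`total = 13` → total = 13
`ans = ~total` → ans = -14
So ans = -14

Answer: -14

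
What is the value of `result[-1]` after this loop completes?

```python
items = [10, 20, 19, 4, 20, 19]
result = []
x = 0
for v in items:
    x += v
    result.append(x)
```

Cumulative sum ends at 92
`result` takes the values: [] → [10] → [10, 30] → [10, 30, 49] → [10, 30, 49, 53] → [10, 30, 49, 53, 73] → [10, 30, 49, 53, 73, 92]
So `result[-1]` = 92

Answer: 92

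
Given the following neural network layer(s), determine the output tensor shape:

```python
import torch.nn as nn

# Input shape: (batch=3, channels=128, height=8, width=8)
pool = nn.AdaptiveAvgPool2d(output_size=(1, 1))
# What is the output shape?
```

Input: (3, 128, 8, 8) -> Output: (3, 128, 1, 1)

Answer: (3, 128, 1, 1)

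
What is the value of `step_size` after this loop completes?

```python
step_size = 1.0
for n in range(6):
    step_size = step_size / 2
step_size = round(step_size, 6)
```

Halving LR 6 times: 1 / 2^6
`step_size` takes the values: 1.0 → 0.5 → 0.25 → 0.125 → 0.0625 → 0.03125 → 0.015625

Answer: 0.015625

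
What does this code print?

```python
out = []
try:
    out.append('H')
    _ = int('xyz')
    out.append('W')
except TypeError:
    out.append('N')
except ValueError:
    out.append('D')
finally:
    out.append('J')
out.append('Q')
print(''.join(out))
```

Execution trace: 'H' (try body) → 'D' (except ValueError) → 'J' (finally) → 'Q' (after the try/except). Output: HDJQ

Answer: HDJQ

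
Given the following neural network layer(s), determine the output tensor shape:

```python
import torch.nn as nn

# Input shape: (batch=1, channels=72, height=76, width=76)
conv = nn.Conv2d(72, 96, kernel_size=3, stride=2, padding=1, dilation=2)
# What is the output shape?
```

Input: (1, 72, 76, 76) -> Output: (1, 96, 37, 37)

Answer: (1, 96, 37, 37)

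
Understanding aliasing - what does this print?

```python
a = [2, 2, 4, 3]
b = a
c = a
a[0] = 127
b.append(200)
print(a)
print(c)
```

Key concept: multiple aliases.
Step by step:
`a = [2, 2, 4, 3]` → a = [2, 2, 4, 3]
`b = a` → b = [2, 2, 4, 3] (same object as a)
`c = a` → c = [2, 2, 4, 3] (same object as a, b)
`a[0] = 127` → a = [127, 2, 4, 3] (same object as b, c); b = [127, 2, 4, 3] (same object as a, c); c = [127, 2, 4, 3] (same object as a, b)
`b.append(200)` → a = [127, 2, 4, 3, 200] (same object as b, c); b = [127, 2, 4, 3, 200] (same object as a, c); c = [127, 2, 4, 3, 200] (same object as a, b)
`print(a)` → prints [127, 2, 4, 3, 200]
`print(c)` → prints [127, 2, 4, 3, 200]

Answer:
[127, 2, 4, 3, 200]
[127, 2, 4, 3, 200]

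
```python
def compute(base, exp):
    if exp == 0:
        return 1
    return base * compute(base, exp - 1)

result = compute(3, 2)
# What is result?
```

compute(3, 2) = 3 * 3 = 9

Answer: 9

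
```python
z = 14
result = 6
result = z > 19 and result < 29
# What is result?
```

Trace:
`z = 14` → z = 14
`result = 6` → result = 6
`result = z > 19 and result < 29` → result = False
So result = False

Answer: False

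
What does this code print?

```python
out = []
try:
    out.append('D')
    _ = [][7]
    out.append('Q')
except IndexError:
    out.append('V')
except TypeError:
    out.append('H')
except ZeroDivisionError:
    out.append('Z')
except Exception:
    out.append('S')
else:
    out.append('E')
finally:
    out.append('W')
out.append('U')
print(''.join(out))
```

Execution trace: 'D' (try body) → 'V' (except IndexError) → 'W' (finally) → 'U' (after the try/except). Output: DVWU

Answer: DVWU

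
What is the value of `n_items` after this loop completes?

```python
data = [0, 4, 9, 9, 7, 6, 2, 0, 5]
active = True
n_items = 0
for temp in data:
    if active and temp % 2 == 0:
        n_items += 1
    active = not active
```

Count even values at even positions
`n_items` takes the values: 0 → 1 → 2

Answer: 2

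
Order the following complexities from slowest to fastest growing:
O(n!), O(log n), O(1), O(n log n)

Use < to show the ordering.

Ordered by growth rate: O(1) < O(log n) < O(n log n) < O(n!)

Answer: O(1) < O(log n) < O(n log n) < O(n!)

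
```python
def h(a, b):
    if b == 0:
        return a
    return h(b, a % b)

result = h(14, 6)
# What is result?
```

h(14, 6) -> h(6, 2) -> h(2, 0) -> 2

Answer: 2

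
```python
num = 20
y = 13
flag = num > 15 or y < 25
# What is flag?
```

Trace:
`num = 20` → num = 20
`y = 13` → y = 13
`flag = num > 15 or y < 25` → flag = True
So flag = True

Answer: True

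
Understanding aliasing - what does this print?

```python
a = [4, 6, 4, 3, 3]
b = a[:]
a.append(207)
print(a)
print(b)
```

Key concept: slice [:] creates copy.
Step by step:
`a = [4, 6, 4, 3, 3]` → a = [4, 6, 4, 3, 3]
`b = a[:]` → b = [4, 6, 4, 3, 3]
`a.append(207)` → a = [4, 6, 4, 3, 3, 207]
`print(a)` → prints [4, 6, 4, 3, 3, 207]
`print(b)` → prints [4, 6, 4, 3, 3]

Answer:
[4, 6, 4, 3, 3, 207]
[4, 6, 4, 3, 3]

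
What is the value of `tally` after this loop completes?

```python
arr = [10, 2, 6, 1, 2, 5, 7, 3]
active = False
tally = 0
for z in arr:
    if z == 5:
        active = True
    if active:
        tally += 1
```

Count elements after first 5 in [10, 2, 6, 1, 2, 5, 7, 3]
`tally` takes the values: 0 → 1 → 2 → 3

Answer: 3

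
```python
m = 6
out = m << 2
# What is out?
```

Trace:
`m = 6` → m = 6
`out = m << 2` → out = 24
So out = 24

Answer: 24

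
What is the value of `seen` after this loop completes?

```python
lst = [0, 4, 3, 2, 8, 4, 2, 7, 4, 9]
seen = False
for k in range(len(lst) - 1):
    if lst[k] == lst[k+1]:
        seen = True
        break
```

Check consecutive duplicates in [0, 4, 3, 2, 8, 4, 2, 7, 4, 9]
`seen` takes the values: False

Answer: False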